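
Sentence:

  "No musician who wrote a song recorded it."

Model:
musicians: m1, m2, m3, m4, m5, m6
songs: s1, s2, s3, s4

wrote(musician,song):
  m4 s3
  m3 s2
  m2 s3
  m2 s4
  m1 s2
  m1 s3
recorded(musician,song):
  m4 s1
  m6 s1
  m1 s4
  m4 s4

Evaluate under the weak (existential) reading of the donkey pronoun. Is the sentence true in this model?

"it" takes "a song" as antecedent — a donkey pronoun bound across the clause boundary.
Truth condition: for no (m,s) with wrote(m,s) does recorded(m,s) hold.
Restrictor pairs — does the scope hold? (m1,s2):fails  (m1,s3):fails  (m2,s3):fails  (m2,s4):fails  (m3,s2):fails  (m4,s3):fails
Scope holds for no restrictor pair, so the sentence is true.

True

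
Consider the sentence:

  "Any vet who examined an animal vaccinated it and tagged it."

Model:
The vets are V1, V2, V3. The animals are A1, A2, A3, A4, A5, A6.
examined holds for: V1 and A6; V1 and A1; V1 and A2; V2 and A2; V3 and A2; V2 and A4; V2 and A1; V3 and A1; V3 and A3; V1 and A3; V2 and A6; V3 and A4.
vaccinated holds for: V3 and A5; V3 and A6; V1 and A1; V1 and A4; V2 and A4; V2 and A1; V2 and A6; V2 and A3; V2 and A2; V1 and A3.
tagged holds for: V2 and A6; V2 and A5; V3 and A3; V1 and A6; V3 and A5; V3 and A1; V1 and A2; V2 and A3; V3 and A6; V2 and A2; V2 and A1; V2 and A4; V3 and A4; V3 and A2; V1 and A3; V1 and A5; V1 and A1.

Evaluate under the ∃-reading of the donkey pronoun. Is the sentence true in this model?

"it" takes "an animal" as antecedent — a donkey pronoun bound across the clause boundary.
Weak reading: every vet v with some examined-animal has at least one examined-animal a such that vaccinated(v,a) ∧ tagged(v,a).
Per vet: V1:✓  V2:✓  V3:✗
V3 has no witness among its examined-animals.

False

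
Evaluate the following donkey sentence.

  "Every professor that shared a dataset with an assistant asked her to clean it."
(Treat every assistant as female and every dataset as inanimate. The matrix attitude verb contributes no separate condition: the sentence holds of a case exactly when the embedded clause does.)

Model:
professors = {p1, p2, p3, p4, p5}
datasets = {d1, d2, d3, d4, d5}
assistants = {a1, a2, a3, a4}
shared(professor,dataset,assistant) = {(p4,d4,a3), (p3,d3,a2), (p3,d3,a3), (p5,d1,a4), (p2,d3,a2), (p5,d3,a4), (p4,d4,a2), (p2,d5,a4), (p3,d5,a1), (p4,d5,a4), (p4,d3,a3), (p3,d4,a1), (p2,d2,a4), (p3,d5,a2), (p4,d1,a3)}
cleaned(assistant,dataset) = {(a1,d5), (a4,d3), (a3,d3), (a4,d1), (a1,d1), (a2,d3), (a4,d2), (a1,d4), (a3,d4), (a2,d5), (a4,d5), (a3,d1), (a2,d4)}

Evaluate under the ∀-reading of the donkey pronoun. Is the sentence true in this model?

"her" takes "an assistant" as antecedent and "it" takes "a dataset"; both are donkey pronouns co-varying with the restrictor.
Strong reading: for every (p,d,a) with shared(p,d,a), cleaned(a,d).
Restrictor triples: (p2,d2,a4)→cleaned(a4,d2) ✓  (p2,d3,a2)→cleaned(a2,d3) ✓  (p2,d5,a4)→cleaned(a4,d5) ✓  (p3,d3,a2)→cleaned(a2,d3) ✓  (p3,d3,a3)→cleaned(a3,d3) ✓  (p3,d4,a1)→cleaned(a1,d4) ✓  (p3,d5,a1)→cleaned(a1,d5) ✓  (p3,d5,a2)→cleaned(a2,d5) ✓  (p4,d1,a3)→cleaned(a3,d1) ✓  (p4,d3,a3)→cleaned(a3,d3) ✓  (p4,d4,a2)→cleaned(a2,d4) ✓  (p4,d4,a3)→cleaned(a3,d4) ✓  (p4,d5,a4)→cleaned(a4,d5) ✓  (p5,d1,a4)→cleaned(a4,d1) ✓  (p5,d3,a4)→cleaned(a4,d3) ✓
Every restrictor triple satisfies the scope.

True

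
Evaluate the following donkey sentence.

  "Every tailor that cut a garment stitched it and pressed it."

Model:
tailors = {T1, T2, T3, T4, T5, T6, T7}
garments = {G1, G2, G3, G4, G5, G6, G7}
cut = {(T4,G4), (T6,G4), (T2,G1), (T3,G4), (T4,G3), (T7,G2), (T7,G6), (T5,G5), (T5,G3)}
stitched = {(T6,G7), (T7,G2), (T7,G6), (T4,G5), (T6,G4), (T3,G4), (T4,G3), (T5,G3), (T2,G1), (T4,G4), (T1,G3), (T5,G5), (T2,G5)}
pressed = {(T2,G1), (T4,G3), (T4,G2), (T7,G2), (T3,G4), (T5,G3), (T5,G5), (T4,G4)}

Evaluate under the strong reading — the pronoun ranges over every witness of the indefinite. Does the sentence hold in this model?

False

"it" takes "a garment" as antecedent — a donkey pronoun bound across the clause boundary.
Strong reading: for every (t,g) with cut(t,g), stitched(t,g) ∧ pressed(t,g).
Restrictor pairs: (T2,G1) ✓  (T3,G4) ✓  (T4,G3) ✓  (T4,G4) ✓  (T5,G3) ✓  (T5,G5) ✓  (T6,G4) ✗  (T7,G2) ✓  (T7,G6) ✗
Counterexample: (T6,G4) is in cut but fails the scope.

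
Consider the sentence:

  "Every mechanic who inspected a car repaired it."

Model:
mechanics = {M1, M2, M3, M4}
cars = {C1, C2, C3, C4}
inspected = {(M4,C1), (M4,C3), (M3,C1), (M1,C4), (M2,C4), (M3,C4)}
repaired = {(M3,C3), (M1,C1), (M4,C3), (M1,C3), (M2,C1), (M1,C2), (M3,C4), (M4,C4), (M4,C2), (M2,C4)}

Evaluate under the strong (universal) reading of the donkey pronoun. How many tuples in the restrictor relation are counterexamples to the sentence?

"it" takes "a car" as antecedent — a donkey pronoun bound across the clause boundary.
Strong reading: for every (m,c) with inspected(m,c), repaired(m,c).
Restrictor pairs: (M1,C4) ✗  (M2,C4) ✓  (M3,C1) ✗  (M3,C4) ✓  (M4,C1) ✗  (M4,C3) ✓
Counterexamples (restrictor pairs failing the scope): 3.

3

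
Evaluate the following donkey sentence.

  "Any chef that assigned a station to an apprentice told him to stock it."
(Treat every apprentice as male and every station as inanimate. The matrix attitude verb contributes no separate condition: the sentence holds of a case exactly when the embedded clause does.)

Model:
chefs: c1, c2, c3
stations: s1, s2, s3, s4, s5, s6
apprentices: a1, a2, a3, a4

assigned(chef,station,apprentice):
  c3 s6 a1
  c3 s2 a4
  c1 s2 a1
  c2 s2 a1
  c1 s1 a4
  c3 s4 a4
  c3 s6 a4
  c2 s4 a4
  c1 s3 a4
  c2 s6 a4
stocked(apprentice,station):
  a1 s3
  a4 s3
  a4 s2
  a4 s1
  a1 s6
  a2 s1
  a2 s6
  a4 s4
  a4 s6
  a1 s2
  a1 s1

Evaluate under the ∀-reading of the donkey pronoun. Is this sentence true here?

True

"him" takes "an apprentice" as antecedent and "it" takes "a station"; both are donkey pronouns co-varying with the restrictor.
Strong reading: for every (c,s,a) with assigned(c,s,a), stocked(a,s).
Restrictor triples: (c1,s1,a4)→stocked(a4,s1) ✓  (c1,s2,a1)→stocked(a1,s2) ✓  (c1,s3,a4)→stocked(a4,s3) ✓  (c2,s2,a1)→stocked(a1,s2) ✓  (c2,s4,a4)→stocked(a4,s4) ✓  (c2,s6,a4)→stocked(a4,s6) ✓  (c3,s2,a4)→stocked(a4,s2) ✓  (c3,s4,a4)→stocked(a4,s4) ✓  (c3,s6,a1)→stocked(a1,s6) ✓  (c3,s6,a4)→stocked(a4,s6) ✓
Every restrictor triple satisfies the scope.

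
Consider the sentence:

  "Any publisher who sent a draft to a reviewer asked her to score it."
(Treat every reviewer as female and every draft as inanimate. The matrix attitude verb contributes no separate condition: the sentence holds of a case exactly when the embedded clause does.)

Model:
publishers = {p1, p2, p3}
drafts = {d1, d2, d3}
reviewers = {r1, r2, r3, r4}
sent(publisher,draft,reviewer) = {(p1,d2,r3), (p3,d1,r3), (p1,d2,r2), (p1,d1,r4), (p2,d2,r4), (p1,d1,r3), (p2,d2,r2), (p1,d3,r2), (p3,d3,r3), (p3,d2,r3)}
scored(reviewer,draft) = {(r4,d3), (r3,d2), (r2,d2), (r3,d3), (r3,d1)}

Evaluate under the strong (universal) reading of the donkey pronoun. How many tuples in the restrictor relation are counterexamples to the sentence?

"her" takes "a reviewer" as antecedent and "it" takes "a draft"; both are donkey pronouns co-varying with the restrictor.
Strong reading: for every (p,d,r) with sent(p,d,r), scored(r,d).
Restrictor triples: (p1,d1,r3)→scored(r3,d1) ✓  (p1,d1,r4)→scored(r4,d1) ✗  (p1,d2,r2)→scored(r2,d2) ✓  (p1,d2,r3)→scored(r3,d2) ✓  (p1,d3,r2)→scored(r2,d3) ✗  (p2,d2,r2)→scored(r2,d2) ✓  (p2,d2,r4)→scored(r4,d2) ✗  (p3,d1,r3)→scored(r3,d1) ✓  (p3,d2,r3)→scored(r3,d2) ✓  (p3,d3,r3)→scored(r3,d3) ✓
Counterexamples (restrictor triples failing the scope): 3.

3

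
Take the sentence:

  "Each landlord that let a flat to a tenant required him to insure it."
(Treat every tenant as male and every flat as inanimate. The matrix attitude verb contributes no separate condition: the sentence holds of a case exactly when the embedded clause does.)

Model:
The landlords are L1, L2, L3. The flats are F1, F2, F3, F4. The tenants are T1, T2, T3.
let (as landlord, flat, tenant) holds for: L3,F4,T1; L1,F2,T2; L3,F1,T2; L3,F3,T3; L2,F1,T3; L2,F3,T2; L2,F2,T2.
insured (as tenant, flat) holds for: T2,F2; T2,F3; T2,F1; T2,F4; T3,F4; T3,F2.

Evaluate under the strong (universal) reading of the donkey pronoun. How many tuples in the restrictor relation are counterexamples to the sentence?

"him" takes "a tenant" as antecedent and "it" takes "a flat"; both are donkey pronouns co-varying with the restrictor.
Strong reading: for every (l,f,t) with let(l,f,t), insured(t,f).
Restrictor triples: (L1,F2,T2)→insured(T2,F2) ✓  (L2,F1,T3)→insured(T3,F1) ✗  (L2,F2,T2)→insured(T2,F2) ✓  (L2,F3,T2)→insured(T2,F3) ✓  (L3,F1,T2)→insured(T2,F1) ✓  (L3,F3,T3)→insured(T3,F3) ✗  (L3,F4,T1)→insured(T1,F4) ✗
Counterexamples (restrictor triples failing the scope): 3.

3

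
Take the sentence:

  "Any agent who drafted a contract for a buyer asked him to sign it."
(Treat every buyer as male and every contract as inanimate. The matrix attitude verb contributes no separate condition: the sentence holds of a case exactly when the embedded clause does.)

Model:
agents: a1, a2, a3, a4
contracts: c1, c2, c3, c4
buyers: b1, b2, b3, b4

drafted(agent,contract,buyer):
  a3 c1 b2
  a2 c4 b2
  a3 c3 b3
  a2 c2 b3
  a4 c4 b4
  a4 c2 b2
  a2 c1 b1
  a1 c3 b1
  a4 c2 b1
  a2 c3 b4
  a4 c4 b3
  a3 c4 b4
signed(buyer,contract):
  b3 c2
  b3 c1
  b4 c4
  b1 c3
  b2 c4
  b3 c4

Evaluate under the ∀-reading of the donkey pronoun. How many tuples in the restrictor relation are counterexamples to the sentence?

6

"him" takes "a buyer" as antecedent and "it" takes "a contract"; both are donkey pronouns co-varying with the restrictor.
Strong reading: for every (a,c,b) with drafted(a,c,b), signed(b,c).
Restrictor triples: (a1,c3,b1)→signed(b1,c3) ✓  (a2,c1,b1)→signed(b1,c1) ✗  (a2,c2,b3)→signed(b3,c2) ✓  (a2,c3,b4)→signed(b4,c3) ✗  (a2,c4,b2)→signed(b2,c4) ✓  (a3,c1,b2)→signed(b2,c1) ✗  (a3,c3,b3)→signed(b3,c3) ✗  (a3,c4,b4)→signed(b4,c4) ✓  (a4,c2,b1)→signed(b1,c2) ✗  (a4,c2,b2)→signed(b2,c2) ✗  (a4,c4,b3)→signed(b3,c4) ✓  (a4,c4,b4)→signed(b4,c4) ✓
Counterexamples (restrictor triples failing the scope): 6.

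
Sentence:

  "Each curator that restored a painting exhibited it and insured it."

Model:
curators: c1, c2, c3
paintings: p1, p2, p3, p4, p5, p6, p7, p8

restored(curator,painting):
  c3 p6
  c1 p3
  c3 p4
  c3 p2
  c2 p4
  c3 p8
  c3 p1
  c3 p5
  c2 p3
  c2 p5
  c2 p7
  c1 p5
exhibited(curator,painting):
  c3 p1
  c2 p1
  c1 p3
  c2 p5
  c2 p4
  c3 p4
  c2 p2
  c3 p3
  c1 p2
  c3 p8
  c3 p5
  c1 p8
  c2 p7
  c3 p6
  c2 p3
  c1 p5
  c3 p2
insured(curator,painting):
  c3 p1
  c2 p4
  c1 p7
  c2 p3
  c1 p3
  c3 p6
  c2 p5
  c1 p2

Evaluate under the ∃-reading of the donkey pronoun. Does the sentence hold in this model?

True

"it" takes "a painting" as antecedent — a donkey pronoun bound across the clause boundary.
Weak reading: every curator c with some restored-painting has at least one restored-painting p such that exhibited(c,p) ∧ insured(c,p).
Per curator: c1:✓  c2:✓  c3:✓
Every curator in the restrictor has a witness.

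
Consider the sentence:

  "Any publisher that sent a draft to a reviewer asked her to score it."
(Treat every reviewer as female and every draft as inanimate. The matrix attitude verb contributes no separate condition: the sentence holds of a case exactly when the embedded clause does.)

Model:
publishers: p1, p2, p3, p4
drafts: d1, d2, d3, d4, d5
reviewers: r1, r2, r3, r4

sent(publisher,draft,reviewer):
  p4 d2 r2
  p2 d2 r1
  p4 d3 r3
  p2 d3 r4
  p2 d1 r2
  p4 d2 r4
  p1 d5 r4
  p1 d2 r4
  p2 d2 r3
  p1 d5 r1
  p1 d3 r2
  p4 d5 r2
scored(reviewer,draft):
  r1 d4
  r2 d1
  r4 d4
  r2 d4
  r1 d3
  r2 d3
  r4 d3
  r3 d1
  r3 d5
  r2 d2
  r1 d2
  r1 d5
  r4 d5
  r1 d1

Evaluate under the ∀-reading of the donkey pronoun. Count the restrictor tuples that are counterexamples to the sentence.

"her" takes "a reviewer" as antecedent and "it" takes "a draft"; both are donkey pronouns co-varying with the restrictor.
Strong reading: for every (p,d,r) with sent(p,d,r), scored(r,d).
Restrictor triples: (p1,d2,r4)→scored(r4,d2) ✗  (p1,d3,r2)→scored(r2,d3) ✓  (p1,d5,r1)→scored(r1,d5) ✓  (p1,d5,r4)→scored(r4,d5) ✓  (p2,d1,r2)→scored(r2,d1) ✓  (p2,d2,r1)→scored(r1,d2) ✓  (p2,d2,r3)→scored(r3,d2) ✗  (p2,d3,r4)→scored(r4,d3) ✓  (p4,d2,r2)→scored(r2,d2) ✓  (p4,d2,r4)→scored(r4,d2) ✗  (p4,d3,r3)→scored(r3,d3) ✗  (p4,d5,r2)→scored(r2,d5) ✗
Counterexamples (restrictor triples failing the scope): 5.

5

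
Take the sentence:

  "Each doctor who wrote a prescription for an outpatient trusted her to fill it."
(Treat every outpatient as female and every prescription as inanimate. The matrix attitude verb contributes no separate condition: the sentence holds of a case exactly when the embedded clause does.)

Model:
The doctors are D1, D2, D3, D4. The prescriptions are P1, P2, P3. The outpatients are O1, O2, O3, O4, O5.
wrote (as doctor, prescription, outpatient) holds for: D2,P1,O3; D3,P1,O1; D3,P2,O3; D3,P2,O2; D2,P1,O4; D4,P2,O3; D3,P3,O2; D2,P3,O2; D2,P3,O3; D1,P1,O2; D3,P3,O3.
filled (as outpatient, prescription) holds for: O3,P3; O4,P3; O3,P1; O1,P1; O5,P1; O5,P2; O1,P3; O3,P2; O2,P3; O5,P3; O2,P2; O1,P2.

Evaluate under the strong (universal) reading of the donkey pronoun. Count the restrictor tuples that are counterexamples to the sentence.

"her" takes "an outpatient" as antecedent and "it" takes "a prescription"; both are donkey pronouns co-varying with the restrictor.
Strong reading: for every (d,p,o) with wrote(d,p,o), filled(o,p).
Restrictor triples: (D1,P1,O2)→filled(O2,P1) ✗  (D2,P1,O3)→filled(O3,P1) ✓  (D2,P1,O4)→filled(O4,P1) ✗  (D2,P3,O2)→filled(O2,P3) ✓  (D2,P3,O3)→filled(O3,P3) ✓  (D3,P1,O1)→filled(O1,P1) ✓  (D3,P2,O2)→filled(O2,P2) ✓  (D3,P2,O3)→filled(O3,P2) ✓  (D3,P3,O2)→filled(O2,P3) ✓  (D3,P3,O3)→filled(O3,P3) ✓  (D4,P2,O3)→filled(O3,P2) ✓
Counterexamples (restrictor triples failing the scope): 2.

2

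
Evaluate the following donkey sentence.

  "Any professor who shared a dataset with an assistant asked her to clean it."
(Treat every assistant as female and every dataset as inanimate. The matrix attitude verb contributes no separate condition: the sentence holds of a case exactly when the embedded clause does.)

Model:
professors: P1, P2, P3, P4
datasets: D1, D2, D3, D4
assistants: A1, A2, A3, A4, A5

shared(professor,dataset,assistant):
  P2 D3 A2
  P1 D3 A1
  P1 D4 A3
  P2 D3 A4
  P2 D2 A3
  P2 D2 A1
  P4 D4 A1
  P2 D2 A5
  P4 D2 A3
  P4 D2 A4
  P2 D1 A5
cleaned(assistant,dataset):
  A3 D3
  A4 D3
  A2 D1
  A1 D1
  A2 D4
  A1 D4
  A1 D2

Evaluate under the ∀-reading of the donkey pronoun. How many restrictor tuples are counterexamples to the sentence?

"her" takes "an assistant" as antecedent and "it" takes "a dataset"; both are donkey pronouns co-varying with the restrictor.
Strong reading: for every (p,d,a) with shared(p,d,a), cleaned(a,d).
Restrictor triples: (P1,D3,A1)→cleaned(A1,D3) ✗  (P1,D4,A3)→cleaned(A3,D4) ✗  (P2,D1,A5)→cleaned(A5,D1) ✗  (P2,D2,A1)→cleaned(A1,D2) ✓  (P2,D2,A3)→cleaned(A3,D2) ✗  (P2,D2,A5)→cleaned(A5,D2) ✗  (P2,D3,A2)→cleaned(A2,D3) ✗  (P2,D3,A4)→cleaned(A4,D3) ✓  (P4,D2,A3)→cleaned(A3,D2) ✗  (P4,D2,A4)→cleaned(A4,D2) ✗  (P4,D4,A1)→cleaned(A1,D4) ✓
Counterexamples (restrictor triples failing the scope): 8.

8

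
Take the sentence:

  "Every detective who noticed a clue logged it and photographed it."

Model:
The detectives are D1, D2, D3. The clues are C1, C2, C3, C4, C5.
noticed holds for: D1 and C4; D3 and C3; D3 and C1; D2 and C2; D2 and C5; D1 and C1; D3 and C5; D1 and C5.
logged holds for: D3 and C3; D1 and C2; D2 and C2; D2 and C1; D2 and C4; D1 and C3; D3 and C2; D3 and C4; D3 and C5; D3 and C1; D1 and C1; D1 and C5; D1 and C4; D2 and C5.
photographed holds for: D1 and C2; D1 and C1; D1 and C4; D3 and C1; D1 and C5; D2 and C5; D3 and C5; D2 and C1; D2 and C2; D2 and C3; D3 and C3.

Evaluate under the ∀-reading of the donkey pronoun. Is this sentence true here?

"it" takes "a clue" as antecedent — a donkey pronoun bound across the clause boundary.
Strong reading: for every (d,c) with noticed(d,c), logged(d,c) ∧ photographed(d,c).
Restrictor pairs: (D1,C1) ✓  (D1,C4) ✓  (D1,C5) ✓  (D2,C2) ✓  (D2,C5) ✓  (D3,C1) ✓  (D3,C3) ✓  (D3,C5) ✓
Every restrictor pair satisfies the scope.

True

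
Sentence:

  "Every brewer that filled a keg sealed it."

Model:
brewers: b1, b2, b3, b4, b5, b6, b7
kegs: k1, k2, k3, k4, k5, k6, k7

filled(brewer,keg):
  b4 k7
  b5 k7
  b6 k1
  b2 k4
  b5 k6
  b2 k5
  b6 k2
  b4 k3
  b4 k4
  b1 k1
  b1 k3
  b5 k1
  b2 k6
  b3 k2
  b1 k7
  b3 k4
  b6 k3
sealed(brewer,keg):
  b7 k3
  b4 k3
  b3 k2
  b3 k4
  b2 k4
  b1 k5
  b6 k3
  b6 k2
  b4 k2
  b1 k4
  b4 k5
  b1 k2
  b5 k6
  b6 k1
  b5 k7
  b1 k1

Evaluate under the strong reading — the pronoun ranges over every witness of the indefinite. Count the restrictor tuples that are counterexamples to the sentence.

7

"it" takes "a keg" as antecedent — a donkey pronoun bound across the clause boundary.
Strong reading: for every (b,k) with filled(b,k), sealed(b,k).
Restrictor pairs: (b1,k1) ✓  (b1,k3) ✗  (b1,k7) ✗  (b2,k4) ✓  (b2,k5) ✗  (b2,k6) ✗  (b3,k2) ✓  (b3,k4) ✓  (b4,k3) ✓  (b4,k4) ✗  (b4,k7) ✗  (b5,k1) ✗  (b5,k6) ✓  (b5,k7) ✓  (b6,k1) ✓  (b6,k2) ✓  (b6,k3) ✓
Counterexamples (restrictor pairs failing the scope): 7.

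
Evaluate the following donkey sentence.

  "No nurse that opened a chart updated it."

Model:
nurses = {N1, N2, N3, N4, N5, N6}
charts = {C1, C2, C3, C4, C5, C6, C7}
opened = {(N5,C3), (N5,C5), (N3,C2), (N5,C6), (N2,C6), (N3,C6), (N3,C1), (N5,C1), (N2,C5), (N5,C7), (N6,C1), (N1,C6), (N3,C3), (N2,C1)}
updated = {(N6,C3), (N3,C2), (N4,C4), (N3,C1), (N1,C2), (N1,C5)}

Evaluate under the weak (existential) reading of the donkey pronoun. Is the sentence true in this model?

"it" takes "a chart" as antecedent — a donkey pronoun bound across the clause boundary.
Truth condition: for no (n,c) with opened(n,c) does updated(n,c) hold.
Restrictor pairs — does the scope hold? (N1,C6):fails  (N2,C1):fails  (N2,C5):fails  (N2,C6):fails  (N3,C1):holds  (N3,C2):holds  (N3,C3):fails  (N3,C6):fails  (N5,C1):fails  (N5,C3):fails  (N5,C5):fails  (N5,C6):fails  (N5,C7):fails  (N6,C1):fails
Scope holds for 2 pair(s), so the sentence is false.

False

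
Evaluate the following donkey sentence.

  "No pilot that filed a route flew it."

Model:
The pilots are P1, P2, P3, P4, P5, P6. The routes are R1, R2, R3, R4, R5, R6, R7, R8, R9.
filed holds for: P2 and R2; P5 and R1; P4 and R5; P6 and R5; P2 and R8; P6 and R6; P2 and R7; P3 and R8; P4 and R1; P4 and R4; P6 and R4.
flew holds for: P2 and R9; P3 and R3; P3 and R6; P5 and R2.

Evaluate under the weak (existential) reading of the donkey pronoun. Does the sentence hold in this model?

True

"it" takes "a route" as antecedent — a donkey pronoun bound across the clause boundary.
Truth condition: for no (p,r) with filed(p,r) does flew(p,r) hold.
Restrictor pairs — does the scope hold? (P2,R2):fails  (P2,R7):fails  (P2,R8):fails  (P3,R8):fails  (P4,R1):fails  (P4,R4):fails  (P4,R5):fails  (P5,R1):fails  (P6,R4):fails  (P6,R5):fails  (P6,R6):fails
Scope holds for no restrictor pair, so the sentence is true.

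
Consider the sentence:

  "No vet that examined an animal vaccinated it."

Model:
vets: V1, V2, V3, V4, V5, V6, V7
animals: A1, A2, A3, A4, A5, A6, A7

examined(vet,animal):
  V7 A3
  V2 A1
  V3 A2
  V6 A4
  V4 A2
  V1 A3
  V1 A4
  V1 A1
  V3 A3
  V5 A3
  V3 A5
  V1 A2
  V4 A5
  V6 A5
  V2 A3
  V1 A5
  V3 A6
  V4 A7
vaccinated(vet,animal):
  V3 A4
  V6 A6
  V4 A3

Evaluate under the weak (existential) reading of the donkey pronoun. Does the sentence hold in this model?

True

"it" takes "an animal" as antecedent — a donkey pronoun bound across the clause boundary.
Truth condition: for no (v,a) with examined(v,a) does vaccinated(v,a) hold.
Restrictor pairs — does the scope hold? (V1,A1):fails  (V1,A2):fails  (V1,A3):fails  (V1,A4):fails  (V1,A5):fails  (V2,A1):fails  (V2,A3):fails  (V3,A2):fails  (V3,A3):fails  (V3,A5):fails  (V3,A6):fails  (V4,A2):fails  (V4,A5):fails  (V4,A7):fails  (V5,A3):fails  (V6,A4):fails  (V6,A5):fails  (V7,A3):fails
Scope holds for no restrictor pair, so the sentence is true.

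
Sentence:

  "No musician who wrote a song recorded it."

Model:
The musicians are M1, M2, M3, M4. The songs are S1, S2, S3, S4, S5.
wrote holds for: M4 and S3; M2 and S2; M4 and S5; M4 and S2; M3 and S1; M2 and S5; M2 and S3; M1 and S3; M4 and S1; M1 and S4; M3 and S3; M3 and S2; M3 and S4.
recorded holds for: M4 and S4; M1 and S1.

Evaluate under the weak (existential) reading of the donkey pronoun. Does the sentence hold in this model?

True

"it" takes "a song" as antecedent — a donkey pronoun bound across the clause boundary.
Truth condition: for no (m,s) with wrote(m,s) does recorded(m,s) hold.
Restrictor pairs — does the scope hold? (M1,S3):fails  (M1,S4):fails  (M2,S2):fails  (M2,S3):fails  (M2,S5):fails  (M3,S1):fails  (M3,S2):fails  (M3,S3):fails  (M3,S4):fails  (M4,S1):fails  (M4,S2):fails  (M4,S3):fails  (M4,S5):fails
Scope holds for no restrictor pair, so the sentence is true.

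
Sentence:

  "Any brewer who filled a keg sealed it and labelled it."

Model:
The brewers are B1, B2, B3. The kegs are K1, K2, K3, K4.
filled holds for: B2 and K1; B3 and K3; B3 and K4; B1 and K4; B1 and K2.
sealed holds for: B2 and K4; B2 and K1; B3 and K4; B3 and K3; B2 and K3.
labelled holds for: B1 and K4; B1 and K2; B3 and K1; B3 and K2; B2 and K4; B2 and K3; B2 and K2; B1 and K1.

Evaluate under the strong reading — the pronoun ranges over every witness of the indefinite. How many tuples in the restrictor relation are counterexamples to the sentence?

"it" takes "a keg" as antecedent — a donkey pronoun bound across the clause boundary.
Strong reading: for every (b,k) with filled(b,k), sealed(b,k) ∧ labelled(b,k).
Restrictor pairs: (B1,K2) ✗  (B1,K4) ✗  (B2,K1) ✗  (B3,K3) ✗  (B3,K4) ✗
Counterexamples (restrictor pairs failing the scope): 5.

5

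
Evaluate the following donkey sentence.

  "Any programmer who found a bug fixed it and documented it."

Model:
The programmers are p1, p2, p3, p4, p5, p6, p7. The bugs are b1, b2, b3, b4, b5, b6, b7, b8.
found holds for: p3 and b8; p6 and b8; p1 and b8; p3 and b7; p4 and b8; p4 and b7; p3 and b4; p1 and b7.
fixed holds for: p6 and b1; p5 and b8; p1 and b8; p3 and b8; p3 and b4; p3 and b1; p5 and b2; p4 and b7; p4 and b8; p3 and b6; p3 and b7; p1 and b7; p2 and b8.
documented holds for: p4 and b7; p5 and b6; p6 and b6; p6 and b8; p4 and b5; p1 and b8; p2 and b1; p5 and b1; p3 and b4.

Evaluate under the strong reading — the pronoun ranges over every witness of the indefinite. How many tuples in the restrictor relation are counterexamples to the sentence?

5

"it" takes "a bug" as antecedent — a donkey pronoun bound across the clause boundary.
Strong reading: for every (p,b) with found(p,b), fixed(p,b) ∧ documented(p,b).
Restrictor pairs: (p1,b7) ✗  (p1,b8) ✓  (p3,b4) ✓  (p3,b7) ✗  (p3,b8) ✗  (p4,b7) ✓  (p4,b8) ✗  (p6,b8) ✗
Counterexamples (restrictor pairs failing the scope): 5.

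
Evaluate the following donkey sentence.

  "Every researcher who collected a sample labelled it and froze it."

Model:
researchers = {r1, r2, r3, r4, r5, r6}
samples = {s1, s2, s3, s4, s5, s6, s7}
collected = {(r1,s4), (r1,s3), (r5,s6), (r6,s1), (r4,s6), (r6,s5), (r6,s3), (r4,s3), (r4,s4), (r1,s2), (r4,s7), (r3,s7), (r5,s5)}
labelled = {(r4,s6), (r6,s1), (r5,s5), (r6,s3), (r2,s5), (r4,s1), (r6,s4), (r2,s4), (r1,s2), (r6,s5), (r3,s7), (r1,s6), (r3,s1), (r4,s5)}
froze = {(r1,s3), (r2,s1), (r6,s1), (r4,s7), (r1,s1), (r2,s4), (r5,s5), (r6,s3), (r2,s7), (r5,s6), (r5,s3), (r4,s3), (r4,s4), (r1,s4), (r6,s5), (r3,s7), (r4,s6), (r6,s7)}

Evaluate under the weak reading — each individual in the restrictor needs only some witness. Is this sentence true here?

"it" takes "a sample" as antecedent — a donkey pronoun bound across the clause boundary.
Weak reading: every researcher r with some collected-sample has at least one collected-sample s such that labelled(r,s) ∧ froze(r,s).
Per researcher: r1:✗  r3:✓  r4:✓  r5:✓  r6:✓
r1 has no witness among its collected-samples.

False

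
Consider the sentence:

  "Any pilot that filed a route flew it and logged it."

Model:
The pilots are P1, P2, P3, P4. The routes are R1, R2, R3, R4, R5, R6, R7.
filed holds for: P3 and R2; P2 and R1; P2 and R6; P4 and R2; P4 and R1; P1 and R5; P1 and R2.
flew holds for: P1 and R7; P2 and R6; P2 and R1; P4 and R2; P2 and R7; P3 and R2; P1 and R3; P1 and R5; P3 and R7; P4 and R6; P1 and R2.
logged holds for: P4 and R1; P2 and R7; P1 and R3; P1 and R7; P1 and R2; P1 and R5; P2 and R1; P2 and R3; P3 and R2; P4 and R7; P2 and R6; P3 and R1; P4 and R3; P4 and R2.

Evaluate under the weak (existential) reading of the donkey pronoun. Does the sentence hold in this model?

True

"it" takes "a route" as antecedent — a donkey pronoun bound across the clause boundary.
Weak reading: every pilot p with some filed-route has at least one filed-route r such that flew(p,r) ∧ logged(p,r).
Per pilot: P1:✓  P2:✓  P3:✓  P4:✓
Every pilot in the restrictor has a witness.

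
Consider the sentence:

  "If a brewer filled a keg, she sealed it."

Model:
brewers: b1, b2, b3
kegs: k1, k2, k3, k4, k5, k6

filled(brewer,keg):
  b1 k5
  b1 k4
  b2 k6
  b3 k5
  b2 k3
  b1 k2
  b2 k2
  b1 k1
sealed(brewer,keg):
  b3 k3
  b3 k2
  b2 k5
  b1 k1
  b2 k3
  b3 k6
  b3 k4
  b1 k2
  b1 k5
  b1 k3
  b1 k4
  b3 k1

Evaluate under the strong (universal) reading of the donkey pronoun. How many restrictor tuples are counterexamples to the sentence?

"it" takes "a keg" as antecedent — a donkey pronoun bound across the clause boundary.
Strong reading: for every (b,k) with filled(b,k), sealed(b,k).
Restrictor pairs: (b1,k1) ✓  (b1,k2) ✓  (b1,k4) ✓  (b1,k5) ✓  (b2,k2) ✗  (b2,k3) ✓  (b2,k6) ✗  (b3,k5) ✗
Counterexamples (restrictor pairs failing the scope): 3.

3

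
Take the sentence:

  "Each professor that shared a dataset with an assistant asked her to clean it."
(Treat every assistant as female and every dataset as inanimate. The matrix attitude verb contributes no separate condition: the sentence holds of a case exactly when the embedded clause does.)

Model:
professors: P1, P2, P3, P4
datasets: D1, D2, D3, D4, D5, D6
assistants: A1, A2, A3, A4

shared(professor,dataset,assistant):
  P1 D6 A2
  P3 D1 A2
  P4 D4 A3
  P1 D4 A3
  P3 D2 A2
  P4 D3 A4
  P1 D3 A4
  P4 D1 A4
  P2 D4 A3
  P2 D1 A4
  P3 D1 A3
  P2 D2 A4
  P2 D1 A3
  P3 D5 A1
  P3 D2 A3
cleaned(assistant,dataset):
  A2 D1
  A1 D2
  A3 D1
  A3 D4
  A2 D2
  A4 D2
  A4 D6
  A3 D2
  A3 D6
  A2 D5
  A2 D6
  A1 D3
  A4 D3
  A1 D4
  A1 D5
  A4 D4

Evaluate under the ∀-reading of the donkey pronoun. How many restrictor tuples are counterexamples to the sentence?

2

"her" takes "an assistant" as antecedent and "it" takes "a dataset"; both are donkey pronouns co-varying with the restrictor.
Strong reading: for every (p,d,a) with shared(p,d,a), cleaned(a,d).
Restrictor triples: (P1,D3,A4)→cleaned(A4,D3) ✓  (P1,D4,A3)→cleaned(A3,D4) ✓  (P1,D6,A2)→cleaned(A2,D6) ✓  (P2,D1,A3)→cleaned(A3,D1) ✓  (P2,D1,A4)→cleaned(A4,D1) ✗  (P2,D2,A4)→cleaned(A4,D2) ✓  (P2,D4,A3)→cleaned(A3,D4) ✓  (P3,D1,A2)→cleaned(A2,D1) ✓  (P3,D1,A3)→cleaned(A3,D1) ✓  (P3,D2,A2)→cleaned(A2,D2) ✓  (P3,D2,A3)→cleaned(A3,D2) ✓  (P3,D5,A1)→cleaned(A1,D5) ✓  (P4,D1,A4)→cleaned(A4,D1) ✗  (P4,D3,A4)→cleaned(A4,D3) ✓  (P4,D4,A3)→cleaned(A3,D4) ✓
Counterexamples (restrictor triples failing the scope): 2.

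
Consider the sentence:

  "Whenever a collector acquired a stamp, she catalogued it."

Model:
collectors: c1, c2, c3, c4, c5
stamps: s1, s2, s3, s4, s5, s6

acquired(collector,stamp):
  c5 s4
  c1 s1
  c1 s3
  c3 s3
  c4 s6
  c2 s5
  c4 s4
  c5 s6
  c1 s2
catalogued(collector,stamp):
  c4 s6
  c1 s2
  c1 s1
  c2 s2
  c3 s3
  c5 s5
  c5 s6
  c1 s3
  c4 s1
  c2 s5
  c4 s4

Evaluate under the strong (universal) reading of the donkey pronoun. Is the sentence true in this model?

False

"it" takes "a stamp" as antecedent — a donkey pronoun bound across the clause boundary.
Strong reading: for every (c,s) with acquired(c,s), catalogued(c,s).
Restrictor pairs: (c1,s1) ✓  (c1,s2) ✓  (c1,s3) ✓  (c2,s5) ✓  (c3,s3) ✓  (c4,s4) ✓  (c4,s6) ✓  (c5,s4) ✗  (c5,s6) ✓
Counterexample: (c5,s4) is in acquired but fails the scope.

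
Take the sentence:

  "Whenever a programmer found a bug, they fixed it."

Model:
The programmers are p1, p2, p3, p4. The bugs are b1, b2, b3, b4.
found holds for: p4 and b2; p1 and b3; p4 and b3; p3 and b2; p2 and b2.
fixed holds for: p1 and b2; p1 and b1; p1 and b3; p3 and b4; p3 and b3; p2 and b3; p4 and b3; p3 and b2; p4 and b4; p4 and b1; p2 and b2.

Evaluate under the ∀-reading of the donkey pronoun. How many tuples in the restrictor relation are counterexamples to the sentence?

1

"it" takes "a bug" as antecedent — a donkey pronoun bound across the clause boundary.
Strong reading: for every (p,b) with found(p,b), fixed(p,b).
Restrictor pairs: (p1,b3) ✓  (p2,b2) ✓  (p3,b2) ✓  (p4,b2) ✗  (p4,b3) ✓
Counterexamples (restrictor pairs failing the scope): 1.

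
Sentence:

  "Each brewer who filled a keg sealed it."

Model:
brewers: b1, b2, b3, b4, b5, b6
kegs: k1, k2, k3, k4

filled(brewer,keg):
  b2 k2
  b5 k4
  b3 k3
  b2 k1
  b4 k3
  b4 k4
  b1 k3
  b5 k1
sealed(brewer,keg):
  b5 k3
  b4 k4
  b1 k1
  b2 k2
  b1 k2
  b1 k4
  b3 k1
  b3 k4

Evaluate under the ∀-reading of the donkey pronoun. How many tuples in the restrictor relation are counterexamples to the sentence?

6

"it" takes "a keg" as antecedent — a donkey pronoun bound across the clause boundary.
Strong reading: for every (b,k) with filled(b,k), sealed(b,k).
Restrictor pairs: (b1,k3) ✗  (b2,k1) ✗  (b2,k2) ✓  (b3,k3) ✗  (b4,k3) ✗  (b4,k4) ✓  (b5,k1) ✗  (b5,k4) ✗
Counterexamples (restrictor pairs failing the scope): 6.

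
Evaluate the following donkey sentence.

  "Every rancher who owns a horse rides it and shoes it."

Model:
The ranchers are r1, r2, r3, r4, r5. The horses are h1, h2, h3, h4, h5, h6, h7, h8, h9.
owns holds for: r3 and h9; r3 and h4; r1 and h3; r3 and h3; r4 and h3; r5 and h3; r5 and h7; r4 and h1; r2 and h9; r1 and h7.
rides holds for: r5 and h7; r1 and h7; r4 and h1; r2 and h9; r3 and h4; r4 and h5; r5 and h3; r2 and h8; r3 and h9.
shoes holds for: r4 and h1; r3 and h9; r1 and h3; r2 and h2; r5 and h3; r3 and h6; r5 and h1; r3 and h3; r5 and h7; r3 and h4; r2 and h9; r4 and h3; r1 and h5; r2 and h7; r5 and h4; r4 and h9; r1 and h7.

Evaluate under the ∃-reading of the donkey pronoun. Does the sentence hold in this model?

"it" takes "a horse" as antecedent — a donkey pronoun bound across the clause boundary.
Weak reading: every rancher r with some owns-horse has at least one owns-horse h such that rides(r,h) ∧ shoes(r,h).
Per rancher: r1:✓  r2:✓  r3:✓  r4:✓  r5:✓
Every rancher in the restrictor has a witness.

True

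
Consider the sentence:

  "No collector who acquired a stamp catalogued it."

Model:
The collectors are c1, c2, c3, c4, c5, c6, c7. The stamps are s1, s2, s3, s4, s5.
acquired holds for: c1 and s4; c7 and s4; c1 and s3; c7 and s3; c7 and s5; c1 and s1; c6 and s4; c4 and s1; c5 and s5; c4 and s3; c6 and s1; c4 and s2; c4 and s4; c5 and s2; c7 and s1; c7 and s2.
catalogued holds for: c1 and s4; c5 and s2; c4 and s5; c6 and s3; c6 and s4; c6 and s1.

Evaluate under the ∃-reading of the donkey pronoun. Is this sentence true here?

False

"it" takes "a stamp" as antecedent — a donkey pronoun bound across the clause boundary.
Truth condition: for no (c,s) with acquired(c,s) does catalogued(c,s) hold.
Restrictor pairs — does the scope hold? (c1,s1):fails  (c1,s3):fails  (c1,s4):holds  (c4,s1):fails  (c4,s2):fails  (c4,s3):fails  (c4,s4):fails  (c5,s2):holds  (c5,s5):fails  (c6,s1):holds  (c6,s4):holds  (c7,s1):fails  (c7,s2):fails  (c7,s3):fails  (c7,s4):fails  (c7,s5):fails
Scope holds for 4 pair(s), so the sentence is false.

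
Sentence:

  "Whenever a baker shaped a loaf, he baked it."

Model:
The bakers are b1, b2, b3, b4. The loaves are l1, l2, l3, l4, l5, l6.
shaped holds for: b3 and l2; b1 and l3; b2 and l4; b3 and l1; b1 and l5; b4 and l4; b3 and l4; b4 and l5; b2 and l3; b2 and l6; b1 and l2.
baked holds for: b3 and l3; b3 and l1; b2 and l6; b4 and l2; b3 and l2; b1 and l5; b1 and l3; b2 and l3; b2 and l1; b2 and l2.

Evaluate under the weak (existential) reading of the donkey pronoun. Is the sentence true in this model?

False

"it" takes "a loaf" as antecedent — a donkey pronoun bound across the clause boundary.
Weak reading: every baker b with some shaped-loaf has at least one shaped-loaf l such that baked(b,l).
Per baker: b1:✓  b2:✓  b3:✓  b4:✗
b4 has no witness among its shaped-loaves.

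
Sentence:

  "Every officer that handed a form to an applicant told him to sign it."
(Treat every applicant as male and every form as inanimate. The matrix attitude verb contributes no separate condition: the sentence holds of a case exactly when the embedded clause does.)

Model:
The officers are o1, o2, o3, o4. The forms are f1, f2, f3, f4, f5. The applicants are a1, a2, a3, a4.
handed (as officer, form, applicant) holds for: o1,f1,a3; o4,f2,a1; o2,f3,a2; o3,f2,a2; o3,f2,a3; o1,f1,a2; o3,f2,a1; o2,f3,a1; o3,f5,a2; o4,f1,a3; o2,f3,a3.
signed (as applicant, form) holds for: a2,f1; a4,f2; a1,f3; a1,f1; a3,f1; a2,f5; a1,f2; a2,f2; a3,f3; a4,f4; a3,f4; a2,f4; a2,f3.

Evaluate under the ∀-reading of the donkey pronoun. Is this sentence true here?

False

"him" takes "an applicant" as antecedent and "it" takes "a form"; both are donkey pronouns co-varying with the restrictor.
Strong reading: for every (o,f,a) with handed(o,f,a), signed(a,f).
Restrictor triples: (o1,f1,a2)→signed(a2,f1) ✓  (o1,f1,a3)→signed(a3,f1) ✓  (o2,f3,a1)→signed(a1,f3) ✓  (o2,f3,a2)→signed(a2,f3) ✓  (o2,f3,a3)→signed(a3,f3) ✓  (o3,f2,a1)→signed(a1,f2) ✓  (o3,f2,a2)→signed(a2,f2) ✓  (o3,f2,a3)→signed(a3,f2) ✗  (o3,f5,a2)→signed(a2,f5) ✓  (o4,f1,a3)→signed(a3,f1) ✓  (o4,f2,a1)→signed(a1,f2) ✓
Counterexample: (o3,f2,a3) — signed(a3,f2) does not hold.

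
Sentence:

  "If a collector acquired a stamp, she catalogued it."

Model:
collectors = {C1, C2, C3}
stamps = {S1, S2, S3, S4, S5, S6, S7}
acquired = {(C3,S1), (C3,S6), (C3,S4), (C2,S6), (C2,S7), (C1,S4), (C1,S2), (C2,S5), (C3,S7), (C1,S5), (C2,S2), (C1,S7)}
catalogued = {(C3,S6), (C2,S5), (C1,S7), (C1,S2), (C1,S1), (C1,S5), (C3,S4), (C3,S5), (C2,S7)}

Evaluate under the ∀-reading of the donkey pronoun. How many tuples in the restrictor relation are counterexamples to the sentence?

5

"it" takes "a stamp" as antecedent — a donkey pronoun bound across the clause boundary.
Strong reading: for every (c,s) with acquired(c,s), catalogued(c,s).
Restrictor pairs: (C1,S2) ✓  (C1,S4) ✗  (C1,S5) ✓  (C1,S7) ✓  (C2,S2) ✗  (C2,S5) ✓  (C2,S6) ✗  (C2,S7) ✓  (C3,S1) ✗  (C3,S4) ✓  (C3,S6) ✓  (C3,S7) ✗
Counterexamples (restrictor pairs failing the scope): 5.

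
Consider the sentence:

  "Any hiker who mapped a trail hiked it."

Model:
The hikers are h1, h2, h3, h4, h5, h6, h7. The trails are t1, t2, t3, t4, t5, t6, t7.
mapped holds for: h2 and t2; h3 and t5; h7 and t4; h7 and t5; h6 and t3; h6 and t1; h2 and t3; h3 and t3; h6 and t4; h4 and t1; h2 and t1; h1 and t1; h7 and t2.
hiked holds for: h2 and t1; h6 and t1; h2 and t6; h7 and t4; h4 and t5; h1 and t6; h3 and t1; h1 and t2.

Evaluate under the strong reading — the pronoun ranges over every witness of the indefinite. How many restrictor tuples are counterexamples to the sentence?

"it" takes "a trail" as antecedent — a donkey pronoun bound across the clause boundary.
Strong reading: for every (h,t) with mapped(h,t), hiked(h,t).
Restrictor pairs: (h1,t1) ✗  (h2,t1) ✓  (h2,t2) ✗  (h2,t3) ✗  (h3,t3) ✗  (h3,t5) ✗  (h4,t1) ✗  (h6,t1) ✓  (h6,t3) ✗  (h6,t4) ✗  (h7,t2) ✗  (h7,t4) ✓  (h7,t5) ✗
Counterexamples (restrictor pairs failing the scope): 10.

10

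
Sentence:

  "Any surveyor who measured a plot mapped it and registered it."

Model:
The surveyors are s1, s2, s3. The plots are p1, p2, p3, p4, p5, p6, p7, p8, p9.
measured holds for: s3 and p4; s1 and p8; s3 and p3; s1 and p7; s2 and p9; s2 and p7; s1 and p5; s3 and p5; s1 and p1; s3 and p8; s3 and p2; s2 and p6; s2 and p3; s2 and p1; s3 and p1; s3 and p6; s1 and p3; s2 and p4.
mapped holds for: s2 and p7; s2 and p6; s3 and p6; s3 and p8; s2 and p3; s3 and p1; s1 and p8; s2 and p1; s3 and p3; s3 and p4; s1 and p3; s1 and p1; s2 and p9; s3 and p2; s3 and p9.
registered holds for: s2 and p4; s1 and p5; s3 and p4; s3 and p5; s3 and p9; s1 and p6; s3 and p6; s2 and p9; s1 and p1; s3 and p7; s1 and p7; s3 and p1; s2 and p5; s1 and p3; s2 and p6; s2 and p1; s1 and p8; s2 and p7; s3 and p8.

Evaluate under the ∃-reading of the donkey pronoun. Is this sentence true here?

True

"it" takes "a plot" as antecedent — a donkey pronoun bound across the clause boundary.
Weak reading: every surveyor s with some measured-plot has at least one measured-plot p such that mapped(s,p) ∧ registered(s,p).
Per surveyor: s1:✓  s2:✓  s3:✓
Every surveyor in the restrictor has a witness.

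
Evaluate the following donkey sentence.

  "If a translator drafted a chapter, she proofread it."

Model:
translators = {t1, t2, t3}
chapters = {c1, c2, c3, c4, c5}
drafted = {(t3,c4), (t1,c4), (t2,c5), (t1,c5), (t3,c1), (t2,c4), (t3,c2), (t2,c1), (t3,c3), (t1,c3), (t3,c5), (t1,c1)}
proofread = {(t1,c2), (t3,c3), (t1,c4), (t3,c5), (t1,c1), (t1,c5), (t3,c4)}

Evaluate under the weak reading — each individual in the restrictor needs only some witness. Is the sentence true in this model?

False

"it" takes "a chapter" as antecedent — a donkey pronoun bound across the clause boundary.
Weak reading: every translator t with some drafted-chapter has at least one drafted-chapter c such that proofread(t,c).
Per translator: t1:✓  t2:✗  t3:✓
t2 has no witness among its drafted-chapters.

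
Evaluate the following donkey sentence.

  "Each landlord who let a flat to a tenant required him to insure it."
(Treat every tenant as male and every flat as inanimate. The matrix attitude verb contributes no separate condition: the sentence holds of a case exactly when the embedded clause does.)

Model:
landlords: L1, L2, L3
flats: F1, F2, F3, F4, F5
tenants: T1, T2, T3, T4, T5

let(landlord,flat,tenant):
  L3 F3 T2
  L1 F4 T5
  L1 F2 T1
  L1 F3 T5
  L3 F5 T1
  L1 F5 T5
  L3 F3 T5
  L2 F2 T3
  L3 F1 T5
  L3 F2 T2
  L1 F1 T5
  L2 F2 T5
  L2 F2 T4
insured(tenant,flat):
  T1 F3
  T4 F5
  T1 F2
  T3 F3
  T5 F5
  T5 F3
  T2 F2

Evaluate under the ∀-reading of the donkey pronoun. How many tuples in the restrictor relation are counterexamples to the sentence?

8

"him" takes "a tenant" as antecedent and "it" takes "a flat"; both are donkey pronouns co-varying with the restrictor.
Strong reading: for every (l,f,t) with let(l,f,t), insured(t,f).
Restrictor triples: (L1,F1,T5)→insured(T5,F1) ✗  (L1,F2,T1)→insured(T1,F2) ✓  (L1,F3,T5)→insured(T5,F3) ✓  (L1,F4,T5)→insured(T5,F4) ✗  (L1,F5,T5)→insured(T5,F5) ✓  (L2,F2,T3)→insured(T3,F2) ✗  (L2,F2,T4)→insured(T4,F2) ✗  (L2,F2,T5)→insured(T5,F2) ✗  (L3,F1,T5)→insured(T5,F1) ✗  (L3,F2,T2)→insured(T2,F2) ✓  (L3,F3,T2)→insured(T2,F3) ✗  (L3,F3,T5)→insured(T5,F3) ✓  (L3,F5,T1)→insured(T1,F5) ✗
Counterexamples (restrictor triples failing the scope): 8.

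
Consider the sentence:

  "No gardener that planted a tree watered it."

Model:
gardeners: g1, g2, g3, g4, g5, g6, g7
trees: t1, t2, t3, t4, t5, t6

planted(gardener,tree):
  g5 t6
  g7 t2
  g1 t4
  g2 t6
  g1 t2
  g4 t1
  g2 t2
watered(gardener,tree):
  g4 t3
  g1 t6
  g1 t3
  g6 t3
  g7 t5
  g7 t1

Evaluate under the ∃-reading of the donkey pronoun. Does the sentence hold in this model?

True

"it" takes "a tree" as antecedent — a donkey pronoun bound across the clause boundary.
Truth condition: for no (g,t) with planted(g,t) does watered(g,t) hold.
Restrictor pairs — does the scope hold? (g1,t2):fails  (g1,t4):fails  (g2,t2):fails  (g2,t6):fails  (g4,t1):fails  (g5,t6):fails  (g7,t2):fails
Scope holds for no restrictor pair, so the sentence is true.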